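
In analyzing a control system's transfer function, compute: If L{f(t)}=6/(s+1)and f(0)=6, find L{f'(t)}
L{f'(t)}=s·F(s) - f(0)=6s/(s + 1) - 6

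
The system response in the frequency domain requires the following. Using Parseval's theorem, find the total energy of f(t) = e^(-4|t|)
Parseval's theorem: E=integral |f(t)|^2 dt=(1/2pi) integral |F(omega)|^2 domega
E=integral_{-inf}^{inf} e^(-8|t|) dt=2 * integral_0^inf e^(-8t) dt=2/(2 * 4)=1/4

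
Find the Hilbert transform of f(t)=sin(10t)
The Hilbert transform shifts each frequency component by -pi/2.
H{sin(wt)} = -cos(wt)
With w = 10: H{sin(10t)} = -cos(10t)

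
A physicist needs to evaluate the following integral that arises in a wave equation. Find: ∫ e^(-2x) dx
Since d/dx[e^(-2x)]=-2e^(-2x), we get -1/2 e^(-2x) + C

Answer: (-1/2)e^(-2x) + C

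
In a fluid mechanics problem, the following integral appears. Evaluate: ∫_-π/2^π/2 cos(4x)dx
Antiderivative: sin(4x)/4
Evaluate at bounds: [sin(4·π/2)/4] - [sin(4·-π/2)/4]
= ((0) - (0))/4 = 0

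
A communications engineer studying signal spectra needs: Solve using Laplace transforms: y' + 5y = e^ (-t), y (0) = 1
Take L: sY - 1+5Y=1/(s+1)
Y(s+5)=1/(s+1)+1
Y=1/((s+1)(s+5))+1/(s+5)
Partial fractions: 1/((s+1)(s+5))=(1/4)/(s+1) - (1/4)/(s+5)
So Y=(1/4)/(s+1)+(3/4)/(s+5)
Inverse Laplace transform (L^(-1){1/(s+1)}=e^(-t), L^(-1){1/(s+5)}=e^(-5t)):

Answer: y(t)=(1/4)·e^(-t)+(3/4)·e^(-5t)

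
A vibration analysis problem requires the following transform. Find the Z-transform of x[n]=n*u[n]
Standard pair: Z{n * u[n]} = z/(z-1)^2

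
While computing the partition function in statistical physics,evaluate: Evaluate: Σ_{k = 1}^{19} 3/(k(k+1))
Partial fractions: 3/(k(k + 1)) = 3/k - 3/(k + 1)
Telescoping sum: 3(1 - 1/20) = 3·19/20

Answer: 57/20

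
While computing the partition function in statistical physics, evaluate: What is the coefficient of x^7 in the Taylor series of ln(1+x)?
ln(1+x)=Σ (-1)^(n+1) x^n/n
Coefficient of x^7=(-1)^8/7=1/7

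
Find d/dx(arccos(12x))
d/dx[arccos(u)]=-u'/√(1-u²), u=12x, u'=12

Answer: -12/√(1-144x²)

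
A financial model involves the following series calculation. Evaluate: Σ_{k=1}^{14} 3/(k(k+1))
Partial fractions: 3/(k(k+1)) = 3/k - 3/(k+1)
Telescoping sum: 3(1-1/15) = 3·14/15

Answer: 14/5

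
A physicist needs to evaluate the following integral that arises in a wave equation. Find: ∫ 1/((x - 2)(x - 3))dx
Partial fractions: 1/((x-2)(x-3)) = A/(x-2) + B/(x-3)
A = -1, B = 1
∫ [-1· 1/(x-2) + 1· 1/(x-3)] dx
= (1)[ln|x-3| - ln|x-2|] + C

Answer: ln|(x-3)/(x-2)| + C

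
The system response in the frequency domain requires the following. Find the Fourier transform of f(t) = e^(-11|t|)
Using the standard pair: F{e^(-a|t|)} = 2a/(a^2 + omega^2)
With a = 11: F(omega) = 22/(121 + omega^2)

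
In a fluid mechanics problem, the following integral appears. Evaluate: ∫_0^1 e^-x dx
Antiderivative: -e^-x
Evaluate: -(e^-1-1)

Answer: (e^-1-1)/(-1)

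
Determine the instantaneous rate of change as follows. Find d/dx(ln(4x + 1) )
Chain rule: d/dx[ln(u)] = u'/u where u = 4x + 1
u' = 4

Answer: (4)/(4x + 1)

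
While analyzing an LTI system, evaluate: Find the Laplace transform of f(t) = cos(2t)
L{cos(wt)}=s/(s²+w²)
L{cos(2t)}=s/(s²+4)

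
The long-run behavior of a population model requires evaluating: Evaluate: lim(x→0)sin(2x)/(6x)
L'Hôpital (0/0): lim 2cos(2x)/6=2/6

Answer: 1/3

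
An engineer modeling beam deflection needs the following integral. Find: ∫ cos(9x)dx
Using substitution u = 9x: ∫ cos(u) du/9 = sin(u)/9 + C

Answer: (1/9)sin(9x) + C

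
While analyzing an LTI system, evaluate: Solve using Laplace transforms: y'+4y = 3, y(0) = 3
Take L of both sides: sY(s) - 3 + 4Y(s) = 3/s
Y(s)(s + 4) = 3/s + 3
Y(s) = 3/(s(s + 4)) + 3/(s + 4)
Partial fractions: 3/(s(s + 4)) = (3/4)/s - (3/4)/(s + 4)
So Y(s) = (3/4)/s + (9/4)/(s + 4)
Inverse transform (L^(-1){1/s} = 1, L^(-1){1/(s + 4)} = e^(-4t)):

Answer: y(t) = 3/4 + (9/4)·e^(-4t)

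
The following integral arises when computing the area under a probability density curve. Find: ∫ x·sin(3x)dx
By parts: u = x, dv = sin(3x) dx
du = dx, v = -cos(3x)/3
= -x·cos(3x)/3 + sin(3x)/3² + C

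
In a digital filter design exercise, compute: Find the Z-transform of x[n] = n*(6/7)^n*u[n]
Using the property Z{n * a^n * u[n]} = az/(z-a)^2
With a = 6/7: X(z) = (6/7)z/(z - 6/7)^2, |z| > 6/7

Answer: (6/7)z/(z - 6/7)^2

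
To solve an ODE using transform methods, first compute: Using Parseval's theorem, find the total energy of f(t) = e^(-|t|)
Parseval's theorem: E=integral |f(t)|^2 dt=(1/2pi) integral |F(omega)|^2 domega
E=integral_{-inf}^{inf} e^(-2|t|) dt=2 * integral_0^inf e^(-2t) dt=2/(2 * 1)=1/1

Answer: 1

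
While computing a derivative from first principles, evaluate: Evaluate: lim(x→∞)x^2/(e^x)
Apply L'Hôpital 2 times (∞/∞ each time):
Eventually get 2!/(e^x) → 0

Answer: 0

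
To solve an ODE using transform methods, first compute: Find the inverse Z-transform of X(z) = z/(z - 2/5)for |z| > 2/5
Standard pair: z/(z-a) <-> a^n * u[n] for causal signals
With a=2/5: x[n]=(2/5)^n * u[n]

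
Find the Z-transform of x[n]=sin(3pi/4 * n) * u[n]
Z{sin(w0 * n) * u[n]} = z * sin(w0)/(z^2-2z * cos(w0)+1)
With w0 = 3pi/4: X(z) = z * sin(3pi/4)/(z^2-2z * cos(3pi/4)+1)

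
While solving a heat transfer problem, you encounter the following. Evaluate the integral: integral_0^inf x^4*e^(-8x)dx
This is a Gamma integral. Substitute u = 8x (du = 8 dx):
integral_0^inf x^4 * e^(-8x) dx = (1/8^5) integral_0^inf u^4 * e^(-u) du
= Gamma(5)/8^5 = 4!/8^5 = 24/32768

Answer: 3/4096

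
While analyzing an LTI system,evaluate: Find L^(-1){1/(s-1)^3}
L^(-1){1/(s-a)^n} = t^(n-1)·e^(at)/(n-1)!
Here a = 1, n = 3: t^2·e^(t)/2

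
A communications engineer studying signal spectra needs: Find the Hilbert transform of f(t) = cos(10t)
The Hilbert transform shifts each frequency component by -pi/2.
H{cos(wt)} = sin(wt)
With w = 10: H{cos(10t)} = sin(10t)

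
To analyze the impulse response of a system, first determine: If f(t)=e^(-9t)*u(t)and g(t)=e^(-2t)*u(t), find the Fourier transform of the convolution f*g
By the convolution theorem: F{f * g}=F(omega) * G(omega)
F(omega)=1/(9+j * omega), G(omega)=1/(2+j * omega)
F{f * g}=1/((9+j * omega)(2+j * omega))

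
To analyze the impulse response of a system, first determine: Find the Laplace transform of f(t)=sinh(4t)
L{sinh(at)} = a/(s²-a²)
L{sinh(4t)} = 4/(s²-16)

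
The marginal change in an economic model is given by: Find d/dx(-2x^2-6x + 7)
Power rule: d/dx(ax^n)=n·a·x^(n-1)
Term by term: -4·x - 6

Answer: -4x - 6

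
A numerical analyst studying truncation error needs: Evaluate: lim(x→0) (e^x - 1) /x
L'Hôpital (0/0): lim e^x/1 = 1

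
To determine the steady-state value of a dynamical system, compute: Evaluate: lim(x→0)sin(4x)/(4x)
L'Hôpital (0/0): lim 4cos(4x)/4=4/4

Answer: 1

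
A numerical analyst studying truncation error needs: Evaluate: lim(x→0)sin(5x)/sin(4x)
sin(u) ≈ u for small u:
sin(5x)/sin(4x) ≈ 5x/(4x) = 5/4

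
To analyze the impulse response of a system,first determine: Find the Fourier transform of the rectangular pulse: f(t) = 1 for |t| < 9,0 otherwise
F(omega) = integral from -9 to 9 of e^(-j * omega * t) dt
= 2 * sin(9 * omega)/omega = 18 * sinc(9 * omega/pi)

Answer: 2 * sin(9 * omega)/omega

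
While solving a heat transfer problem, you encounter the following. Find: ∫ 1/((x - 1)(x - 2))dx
Partial fractions: 1/((x-1)(x-2))=A/(x-1) + B/(x-2)
A=-1, B=1
∫ [-1· 1/(x-1) + 1· 1/(x-2)] dx
=(1)[ln|x-2| - ln|x-1|] + C

Answer: ln|(x-2)/(x-1)| + C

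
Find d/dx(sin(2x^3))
Chain rule: d/dx[sin(u)]=cos(u)·u' where u=2x^3
u'=6x^2

Answer: 6x^2·cos(2x^3)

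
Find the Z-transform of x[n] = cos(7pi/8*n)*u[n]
Z{cos(w0*n)*u[n]} = z(z - cos(w0))/(z^2 - 2z*cos(w0) + 1)
With w0 = 7pi/8: X(z) = z(z - cos(7pi/8))/(z^2 - 2z*cos(7pi/8) + 1)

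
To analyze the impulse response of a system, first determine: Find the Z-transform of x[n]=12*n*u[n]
Z{n*u[n]} = z/(z-1)^2
By linearity: Z{12*n*u[n]} = 12z/(z-1)^2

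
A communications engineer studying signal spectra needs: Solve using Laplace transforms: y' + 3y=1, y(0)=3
Take L of both sides: sY(s)-3+3Y(s) = 1/s
Y(s)(s+3) = 1/s+3
Y(s) = 1/(s(s+3))+3/(s+3)
Partial fractions: 1/(s(s+3)) = (1/3)/s - (1/3)/(s+3)
So Y(s) = (1/3)/s+(8/3)/(s+3)
Inverse transform (L^(-1){1/s} = 1, L^(-1){1/(s+3)} = e^(-3t)):

Answer: y(t) = 1/3+(8/3)·e^(-3t)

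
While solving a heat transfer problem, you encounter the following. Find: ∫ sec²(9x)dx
Since d/dx[tan(9x)] = 9sec²(9x), integral = tan(9x)/9+C

Answer: (1/9)tan(9x)+C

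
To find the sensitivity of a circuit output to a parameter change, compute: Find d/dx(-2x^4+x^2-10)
Power rule: d/dx(ax^n) = n·a·x^(n-1)
Term by term: -8·x^3 + 2·x

Answer: -8x^3 + 2x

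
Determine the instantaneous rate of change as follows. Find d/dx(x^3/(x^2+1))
Quotient rule: (f/g)' = (f'g - fg')/g²
f = x^3, f' = 3x^2
g = x^2+1, g' = 2x

Answer: (3x^2·(x^2+1)-2x^4)/(x^2+1)²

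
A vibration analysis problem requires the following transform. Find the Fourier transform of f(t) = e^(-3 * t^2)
The Fourier transform of a Gaussian e^(-a * t^2) is sqrt(pi/a) * e^(-omega^2/(4a)).
With a=3: F(omega)=sqrt(pi/3) * e^(-omega^2/12)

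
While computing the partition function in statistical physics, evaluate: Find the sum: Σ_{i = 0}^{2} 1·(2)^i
Geometric series: S = a(1 - r^n)/(1 - r)
a = 1, r = 2, n = 3
S = 1(1-8)/-1 = 7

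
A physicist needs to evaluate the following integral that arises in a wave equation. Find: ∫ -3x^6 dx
Using power rule: ∫ -3x^6 dx=-3/7 x^7 + C=(-3/7)x^7 + C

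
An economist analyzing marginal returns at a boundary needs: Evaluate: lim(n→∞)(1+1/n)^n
This is the definition of e^1: lim(1+1/n)^n=e^1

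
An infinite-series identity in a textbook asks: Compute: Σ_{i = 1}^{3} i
Using formula: Σ i^1 = n(n + 1)/2 = 3·4/2 = 6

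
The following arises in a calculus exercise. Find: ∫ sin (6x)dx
Using substitution u = 6x: ∫ sin(u) du/6 = -cos(u)/6+C

Answer: (-1/6)cos(6x)+C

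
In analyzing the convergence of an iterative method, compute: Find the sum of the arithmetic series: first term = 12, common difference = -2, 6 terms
Last term: a_n=12 + (6 - 1)·-2=2
Sum=n(a_1 + a_n)/2=6(12 + 2)/2=42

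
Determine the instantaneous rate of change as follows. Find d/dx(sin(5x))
Chain rule: d/dx[sin(u)]=cos(u)·u' where u=5x
u'=5

Answer: 5·cos(5x)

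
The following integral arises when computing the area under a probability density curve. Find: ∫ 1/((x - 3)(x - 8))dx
Partial fractions: 1/((x-3)(x-8))=A/(x-3) + B/(x-8)
A=-1/5, B=1/5
∫ [-1/5· 1/(x-3) + 1/5· 1/(x-8)] dx
=(1/5)[ln|x-8| - ln|x-3|] + C

Answer: (1/5)·ln|(x-8)/(x-3)| + C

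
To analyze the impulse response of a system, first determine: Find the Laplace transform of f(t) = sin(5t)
L{sin(wt)}=w/(s²+w²)
L{sin(5t)}=5/(s²+25)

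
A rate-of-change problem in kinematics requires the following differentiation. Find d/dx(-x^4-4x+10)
Power rule: d/dx(ax^n)=n·a·x^(n-1)
Term by term: -4·x^3-4

Answer: -4x^3-4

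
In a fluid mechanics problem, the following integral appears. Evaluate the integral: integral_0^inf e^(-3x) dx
integral_0^inf e^(-3x) dx = [-1/3*e^(-3x)]_0^inf
= 0 - (-1/3) = 1/3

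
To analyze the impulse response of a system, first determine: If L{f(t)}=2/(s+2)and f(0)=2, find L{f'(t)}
L{f'(t)} = s·F(s) - f(0) = 2s/(s + 2) - 2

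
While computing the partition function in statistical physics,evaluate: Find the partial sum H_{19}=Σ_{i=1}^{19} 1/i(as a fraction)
H_19 = 1 + 1/2 + 1/3 + ... + 1/19
= 275295799/77597520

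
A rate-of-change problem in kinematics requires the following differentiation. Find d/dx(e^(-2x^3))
Chain rule: d/dx[e^u] = e^u · u' where u = -2x^3
u' = -6x^2

Answer: -6x^2·e^(-2x^3)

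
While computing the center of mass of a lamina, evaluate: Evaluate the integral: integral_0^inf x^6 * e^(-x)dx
This is a Gamma integral. Substitute u=1x:
integral_0^inf x^6*e^(-x) dx=(1/1^7) integral_0^inf u^6*e^(-u) du
=Gamma(7)/1^7=6!/1^7=720/1

Answer: 720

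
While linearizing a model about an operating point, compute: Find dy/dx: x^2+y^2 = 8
Differentiate: 2x + 2y·(dy/dx) = 0
dy/dx = -2x/(2y)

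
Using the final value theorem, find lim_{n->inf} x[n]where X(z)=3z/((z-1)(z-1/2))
Final value theorem: lim x[n]=lim_{z->1} (z-1) * X(z)
(z-1) * X(z)=3z/(z-1/2)
As z->1: 3/(1-1/2)=3/(1/2)=6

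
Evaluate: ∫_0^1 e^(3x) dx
Antiderivative: (1/3)e^(3x)
Evaluate: (1/3)(e^3 - 1)

Answer: (e^3 - 1)/3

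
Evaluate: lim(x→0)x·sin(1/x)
Squeeze theorem: -|x| ≤ x·sin(1/x) ≤ |x|
Since x → 0 as x → 0, by squeeze theorem the limit is 0

Answer: 0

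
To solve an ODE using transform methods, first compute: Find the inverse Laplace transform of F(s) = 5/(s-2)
L^(-1){5/(s-a)} = c·e^(at)
Here a = 2, c = 5

Answer: 5e^(2t)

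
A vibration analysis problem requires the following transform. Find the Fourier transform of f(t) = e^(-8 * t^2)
The Fourier transform of a Gaussian e^(-a*t^2) is sqrt(pi/a)*e^(-omega^2/(4a)).
With a = 8: F(omega) = sqrt(pi/8)*e^(-omega^2/32)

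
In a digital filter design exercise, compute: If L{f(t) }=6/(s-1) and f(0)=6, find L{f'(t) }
L{f'(t)} = s·F(s) - f(0) = 6s/(s-1)-6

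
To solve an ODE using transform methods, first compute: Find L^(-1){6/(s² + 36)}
L^(-1){w/(s² + w²)} = sin(wt)
Here w = 6

Answer: sin(6t)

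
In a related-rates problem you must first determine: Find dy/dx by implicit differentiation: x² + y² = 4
Differentiate both sides: 2x+2y·(dy/dx) = 0
Solve: dy/dx = -2x/(2y) = -x/y

Answer: dy/dx = -x/y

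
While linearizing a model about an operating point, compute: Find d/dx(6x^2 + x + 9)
Power rule: d/dx(ax^n) = n·a·x^(n-1)
Term by term: 12·x + 1

Answer: 12x + 1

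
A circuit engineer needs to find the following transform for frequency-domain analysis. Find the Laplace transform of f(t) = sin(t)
L{sin(wt)}=w/(s² + w²)
L{sin(t)}=1/(s² + 1)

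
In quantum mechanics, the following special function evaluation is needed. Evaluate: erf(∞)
erf(∞) = 1 (the error function converges to 1)

Answer: 1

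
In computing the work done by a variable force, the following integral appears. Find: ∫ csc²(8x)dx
Since d/dx[-cot(8x)]=8csc²(8x), integral=-cot(8x)/8+C

Answer: (-1/8)cot(8x)+C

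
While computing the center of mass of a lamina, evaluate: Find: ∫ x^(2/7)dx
Power rule: ∫ x^(2/7) dx = x^(9/7)/(9/7)+C

Answer: (7/9)·x^(9/7)+C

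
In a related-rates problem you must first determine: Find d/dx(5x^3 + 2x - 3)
Power rule: d/dx(ax^n)=n·a·x^(n-1)
Term by term: 15·x^2+2

Answer: 15x^2+2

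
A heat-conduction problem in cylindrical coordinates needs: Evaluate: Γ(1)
Γ(n)=(n-1)! for positive integers
Γ(1)=0!=1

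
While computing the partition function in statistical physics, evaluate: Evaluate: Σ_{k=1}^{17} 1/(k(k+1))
Partial fractions: 1/(k(k + 1)) = 1/k - 1/(k + 1)
Telescoping sum: 1(1 - 1/18) = 1·17/18

Answer: 17/18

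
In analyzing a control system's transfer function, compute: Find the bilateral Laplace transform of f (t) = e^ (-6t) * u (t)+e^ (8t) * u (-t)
For e^(-6t) * u(t): L=1/(s + 6), Re(s) > -6
For e^(8t) * u(-t): L=-1/(s-8), Re(s) < 8
Combined: F(s)=1/(s + 6) - 1/(s-8), -6 < Re(s) < 8

Answer: 1/(s + 6) - 1/(s-8), ROC: -6 < Re(s) < 8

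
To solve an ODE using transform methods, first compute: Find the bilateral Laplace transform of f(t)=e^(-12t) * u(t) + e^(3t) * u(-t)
For e^(-12t) * u(t): L = 1/(s + 12), Re(s) > -12
For e^(3t) * u(-t): L = -1/(s-3), Re(s) < 3
Combined: F(s) = 1/(s + 12) - 1/(s-3), -12 < Re(s) < 3

Answer: 1/(s + 12) - 1/(s-3), ROC: -12 < Re(s) < 3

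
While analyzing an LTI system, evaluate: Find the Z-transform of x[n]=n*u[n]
Standard pair: Z{n*u[n]}=z/(z-1)^2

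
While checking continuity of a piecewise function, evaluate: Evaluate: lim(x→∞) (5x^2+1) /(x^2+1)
Divide numerator and denominator by x^2:
lim (5 + 1/x^2)/(1 + 1/x^2) = 5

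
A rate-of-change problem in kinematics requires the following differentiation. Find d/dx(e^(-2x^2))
Chain rule: d/dx[e^u]=e^u · u' where u=-2x^2
u'=-4x

Answer: -4x·e^(-2x^2)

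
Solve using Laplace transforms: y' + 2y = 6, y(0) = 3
Take L of both sides: sY(s)-3+2Y(s) = 6/s
Y(s)(s+2) = 6/s+3
Y(s) = 6/(s(s+2))+3/(s+2)
Partial fractions: 6/(s(s+2)) = 3/s - 3/(s+2)
So Y(s) = 3/s
Inverse transform (L^(-1){1/s} = 1, L^(-1){1/(s+2)} = e^(-2t)):

Answer: y(t) = 3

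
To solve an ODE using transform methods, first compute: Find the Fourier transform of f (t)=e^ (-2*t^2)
The Fourier transform of a Gaussian e^(-a*t^2) is sqrt(pi/a)*e^(-omega^2/(4a)).
With a=2: F(omega)=sqrt(pi/2)*e^(-omega^2/8)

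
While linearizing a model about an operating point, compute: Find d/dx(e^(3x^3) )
Chain rule: d/dx[e^u]=e^u · u' where u=3x^3
u'=9x^2

Answer: 9x^2·e^(3x^3)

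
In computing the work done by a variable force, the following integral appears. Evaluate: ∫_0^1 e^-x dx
Antiderivative: -e^-x
Evaluate: -(e^-1 - 1)

Answer: (e^-1 - 1)/(-1)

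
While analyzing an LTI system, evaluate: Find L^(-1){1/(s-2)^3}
L^(-1){1/(s-a)^n} = t^(n-1)·e^(at)/(n-1)!
Here a = 2, n = 3: t^2·e^(2t)/2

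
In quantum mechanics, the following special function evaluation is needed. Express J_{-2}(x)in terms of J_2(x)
For integer n: J_{-n}(x)=(-1)^n J_n(x)
With n=2: J_{-2}(x)=(-1)^2 J_2(x)=J_2(x)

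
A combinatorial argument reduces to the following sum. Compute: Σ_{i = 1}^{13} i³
Using formula: Σ i^3=[n(n+1)/2]²=[13·14/2]²=8281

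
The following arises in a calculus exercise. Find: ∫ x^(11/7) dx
Power rule: ∫ x^(11/7) dx = x^(18/7)/(18/7)+C

Answer: (7/18)·x^(18/7)+C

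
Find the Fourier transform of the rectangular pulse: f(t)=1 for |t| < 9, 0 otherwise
F(omega)=integral from -9 to 9 of e^(-j * omega * t) dt
=2 * sin(9 * omega)/omega=18 * sinc(9 * omega/pi)

Answer: 2 * sin(9 * omega)/omega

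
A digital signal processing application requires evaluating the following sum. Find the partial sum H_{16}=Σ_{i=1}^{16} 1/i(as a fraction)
H_16=1 + 1/2 + 1/3 + ... + 1/16
=2436559/720720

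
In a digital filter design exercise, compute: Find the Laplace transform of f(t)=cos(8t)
L{cos(wt)}=s/(s²+w²)
L{cos(8t)}=s/(s²+64)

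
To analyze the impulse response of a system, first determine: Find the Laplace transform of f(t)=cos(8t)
L{cos(wt)}=s/(s²+w²)
L{cos(8t)}=s/(s²+64)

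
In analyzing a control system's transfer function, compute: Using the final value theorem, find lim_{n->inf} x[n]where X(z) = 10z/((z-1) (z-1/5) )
Final value theorem: lim x[n]=lim_{z->1} (z-1) * X(z)
(z-1) * X(z)=10z/(z-1/5)
As z->1: 10/(1 - 1/5)=10/(4/5)=25/2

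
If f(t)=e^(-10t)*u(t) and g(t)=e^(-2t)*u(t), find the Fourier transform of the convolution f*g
By the convolution theorem: F{f*g} = F(omega)*G(omega)
F(omega) = 1/(10+j*omega), G(omega) = 1/(2+j*omega)
F{f*g} = 1/((10+j*omega)(2+j*omega))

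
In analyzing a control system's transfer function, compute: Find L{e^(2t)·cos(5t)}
First shifting: L{e^(at)f(t)}=F(s-a)
L{cos(5t)}=s/(s² + 25)
Shift: (s-2)/((s-2)² + 25)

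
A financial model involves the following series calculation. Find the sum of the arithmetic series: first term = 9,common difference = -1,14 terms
Last term: a_n=9+(14-1)·-1=-4
Sum=n(a_1+a_n)/2=14(9+(-4))/2=35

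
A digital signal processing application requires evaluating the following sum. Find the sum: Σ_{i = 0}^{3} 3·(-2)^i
Geometric series: S=a(1 - r^n)/(1 - r)
a=3, r=-2, n=4
S=3(1-16)/3=-15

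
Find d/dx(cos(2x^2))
Chain rule: d/dx[cos(u)] = -sin(u)·u' where u = 2x^2
u' = 4x

Answer: -4x·sin(2x^2)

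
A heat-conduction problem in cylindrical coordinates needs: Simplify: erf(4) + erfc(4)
By definition erfc(x) = 1 - erf(x)
erf(4)+erfc(4) = erf(4)+1 - erf(4) = 1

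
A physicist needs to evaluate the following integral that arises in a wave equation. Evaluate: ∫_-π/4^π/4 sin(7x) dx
Antiderivative: -cos(7x)/7
Evaluate at bounds: [-cos(7·π/4)/7] - [-cos(7·-π/4)/7]
= (-(√2/2)+(√2/2))/7 = 0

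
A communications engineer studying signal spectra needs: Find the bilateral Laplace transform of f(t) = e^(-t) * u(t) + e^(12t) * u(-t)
For e^(-t) * u(t): L = 1/(s+1), Re(s) > -1
For e^(12t) * u(-t): L = -1/(s-12), Re(s) < 12
Combined: F(s) = 1/(s+1)-1/(s-12), -1 < Re(s) < 12

Answer: 1/(s+1)-1/(s-12), ROC: -1 < Re(s) < 12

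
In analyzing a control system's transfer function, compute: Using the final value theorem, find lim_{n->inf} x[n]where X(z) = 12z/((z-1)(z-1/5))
Final value theorem: lim x[n]=lim_{z->1} (z-1) * X(z)
(z-1) * X(z)=12z/(z-1/5)
As z->1: 12/(1-1/5)=12/(4/5)=15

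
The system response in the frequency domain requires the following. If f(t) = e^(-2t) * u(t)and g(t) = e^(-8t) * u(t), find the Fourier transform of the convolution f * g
By the convolution theorem: F{f * g}=F(omega) * G(omega)
F(omega)=1/(2 + j * omega), G(omega)=1/(8 + j * omega)
F{f * g}=1/((2 + j * omega)(8 + j * omega))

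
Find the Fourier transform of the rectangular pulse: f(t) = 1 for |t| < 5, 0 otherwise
F(omega) = integral from -5 to 5 of e^(-j*omega*t) dt
= 2*sin(5*omega)/omega = 10*sinc(5*omega/pi)

Answer: 2*sin(5*omega)/omega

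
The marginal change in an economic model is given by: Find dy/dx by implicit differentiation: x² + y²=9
Differentiate both sides: 2x + 2y·(dy/dx)=0
Solve: dy/dx=-2x/(2y)=-x/y

Answer: dy/dx=-x/y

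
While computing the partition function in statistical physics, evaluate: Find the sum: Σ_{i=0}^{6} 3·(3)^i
Geometric series: S = a(1 - r^n)/(1 - r)
a = 3, r = 3, n = 7
S = 3(1-2187)/-2 = 3279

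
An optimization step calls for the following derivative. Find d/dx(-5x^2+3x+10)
Power rule: d/dx(ax^n) = n·a·x^(n-1)
Term by term: -10·x + 3

Answer: -10x + 3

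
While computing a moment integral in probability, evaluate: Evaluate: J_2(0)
J_n(0)=0 for all n > 0 (Bessel function of first kind)
J_2(0)=0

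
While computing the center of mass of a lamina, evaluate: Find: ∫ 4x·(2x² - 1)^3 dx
Let u=2x² - 1, du=4x dx
∫ u^3 du=u^4/4+C

Answer: (2x² - 1)^4/4+C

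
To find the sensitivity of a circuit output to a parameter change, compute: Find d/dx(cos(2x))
Chain rule: d/dx[cos(u)]=-sin(u)·u' where u=2x
u'=2

Answer: -2·sin(2x)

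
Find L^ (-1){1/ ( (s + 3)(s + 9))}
Partial fractions: 1/((s + 3)(s + 9))=A/(s + 3) + B/(s + 9)
Cover-up: A=1/(s + 9)|_{s=-3}=1/6; B=1/(s + 3)|_{s=-9}=-1/6
L^(-1)=(1/6)e^(-3t) - (1/6)e^(-9t)

Answer: (1/6)(e^(-3t) - e^(-9t))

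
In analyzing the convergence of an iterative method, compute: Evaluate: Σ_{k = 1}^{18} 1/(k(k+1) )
Partial fractions: 1/(k(k + 1)) = 1/k - 1/(k + 1)
Telescoping sum: 1(1 - 1/19) = 1·18/19

Answer: 18/19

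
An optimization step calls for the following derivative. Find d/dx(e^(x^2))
Chain rule: d/dx[e^u]=e^u · u' where u=x^2
u'=2x

Answer: 2x·e^(x^2)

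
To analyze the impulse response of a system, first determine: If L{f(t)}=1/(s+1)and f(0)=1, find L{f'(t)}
L{f'(t)}=s·F(s) - f(0)=s/(s+1)-1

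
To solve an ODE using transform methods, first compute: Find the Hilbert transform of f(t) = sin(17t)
The Hilbert transform shifts each frequency component by -pi/2.
H{sin(wt)} = -cos(wt)
With w = 17: H{sin(17t)} = -cos(17t)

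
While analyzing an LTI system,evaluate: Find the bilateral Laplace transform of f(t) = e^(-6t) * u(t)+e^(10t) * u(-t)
For e^(-6t) * u(t): L = 1/(s + 6), Re(s) > -6
For e^(10t) * u(-t): L = -1/(s-10), Re(s) < 10
Combined: F(s) = 1/(s + 6) - 1/(s-10), -6 < Re(s) < 10

Answer: 1/(s + 6) - 1/(s-10), ROC: -6 < Re(s) < 10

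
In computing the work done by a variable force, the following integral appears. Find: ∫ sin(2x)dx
Using substitution u=2x: ∫ sin(u) du/2=-cos(u)/2 + C

Answer: (-1/2)cos(2x) + C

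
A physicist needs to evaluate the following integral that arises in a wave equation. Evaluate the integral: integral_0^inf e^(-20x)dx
integral_0^inf e^(-20x) dx = [-1/20 * e^(-20x)]_0^inf
= 0 - (-1/20) = 1/20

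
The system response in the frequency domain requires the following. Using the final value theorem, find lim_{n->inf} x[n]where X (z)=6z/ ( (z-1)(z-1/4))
Final value theorem: lim x[n] = lim_{z->1} (z-1) * X(z)
(z-1) * X(z) = 6z/(z-1/4)
As z->1: 6/(1 - 1/4) = 6/(3/4) = 8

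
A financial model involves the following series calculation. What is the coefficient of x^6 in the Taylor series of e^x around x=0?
Taylor series of e^x = Σ x^n/n!
Coefficient of x^6 = 1/6! = 1/720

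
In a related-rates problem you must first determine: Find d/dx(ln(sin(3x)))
Chain rule: d/dx[ln(u)] = u'/u where u = sin(3x)
u' = 3cos(3x)

Answer: (3cos(3x))/(sin(3x))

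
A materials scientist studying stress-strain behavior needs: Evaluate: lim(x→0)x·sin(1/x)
Squeeze theorem: -|x| ≤ x·sin(1/x) ≤ |x|
Since x → 0 as x → 0, by squeeze theorem the limit is 0

Answer: 0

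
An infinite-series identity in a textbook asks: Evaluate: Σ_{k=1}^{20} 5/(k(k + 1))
Partial fractions: 5/(k(k+1))=5/k - 5/(k+1)
Telescoping sum: 5(1-1/21)=5·20/21

Answer: 100/21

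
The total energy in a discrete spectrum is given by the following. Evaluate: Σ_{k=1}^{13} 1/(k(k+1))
Partial fractions: 1/(k(k+1))=1/k - 1/(k+1)
Telescoping sum: 1(1-1/14)=1·13/14

Answer: 13/14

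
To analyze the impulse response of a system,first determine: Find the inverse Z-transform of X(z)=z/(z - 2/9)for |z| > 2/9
Standard pair: z/(z-a) <-> a^n * u[n] for causal signals
With a=2/9: x[n]=(2/9)^n * u[n]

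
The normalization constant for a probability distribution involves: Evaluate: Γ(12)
Γ(n)=(n-1)! for positive integers
Γ(12)=11!=39916800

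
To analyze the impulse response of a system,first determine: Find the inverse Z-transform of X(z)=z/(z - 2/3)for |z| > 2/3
Standard pair: z/(z-a) <-> a^n * u[n] for causal signals
With a = 2/3: x[n] = (2/3)^n * u[n]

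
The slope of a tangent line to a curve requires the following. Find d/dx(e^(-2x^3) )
Chain rule: d/dx[e^u] = e^u · u' where u = -2x^3
u' = -6x^2

Answer: -6x^2·e^(-2x^3)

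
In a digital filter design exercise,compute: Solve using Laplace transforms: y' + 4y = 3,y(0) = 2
Take L of both sides: sY(s) - 2 + 4Y(s) = 3/s
Y(s)(s + 4) = 3/s + 2
Y(s) = 3/(s(s + 4)) + 2/(s + 4)
Partial fractions: 3/(s(s + 4)) = (3/4)/s - (3/4)/(s + 4)
So Y(s) = (3/4)/s + (5/4)/(s + 4)
Inverse transform (L^(-1){1/s} = 1, L^(-1){1/(s + 4)} = e^(-4t)):

Answer: y(t) = 3/4 + (5/4)·e^(-4t)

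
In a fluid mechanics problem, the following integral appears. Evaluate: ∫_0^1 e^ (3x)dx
Antiderivative: (1/3)e^(3x)
Evaluate: (1/3)(e^3-1)

Answer: (e^3-1)/3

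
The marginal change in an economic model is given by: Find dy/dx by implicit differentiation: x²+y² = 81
Differentiate both sides: 2x + 2y·(dy/dx)=0
Solve: dy/dx=-2x/(2y)=-x/y

Answer: dy/dx=-x/y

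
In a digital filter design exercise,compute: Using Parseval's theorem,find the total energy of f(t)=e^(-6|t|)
Parseval's theorem: E=integral |f(t)|^2 dt=(1/2pi) integral |F(omega)|^2 domega
E=integral_{-inf}^{inf} e^(-12|t|) dt=2 * integral_0^inf e^(-12t) dt=2/(2 * 6)=1/6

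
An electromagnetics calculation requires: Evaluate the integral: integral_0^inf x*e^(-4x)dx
This is a Gamma integral. Substitute u = 4x (du = 4 dx):
integral_0^inf x*e^(-4x) dx = (1/4^2) integral_0^inf u^1*e^(-u) du
= Gamma(2)/4^2 = 1!/4^2 = 1/16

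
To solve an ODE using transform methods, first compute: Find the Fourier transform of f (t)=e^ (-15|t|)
Using the standard pair: F{e^(-a|t|)} = 2a/(a^2+omega^2)
With a = 15: F(omega) = 30/(225+omega^2)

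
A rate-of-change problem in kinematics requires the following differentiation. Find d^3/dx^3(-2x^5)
Apply power rule 3 times:
d^1: -10x^4
d^2: -40x^3
d^3: -120x^2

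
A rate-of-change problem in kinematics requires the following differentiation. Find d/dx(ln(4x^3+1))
Chain rule: d/dx[ln(u)] = u'/u where u = 4x^3 + 1
u' = 12x^2

Answer: (12x^2)/(4x^3 + 1)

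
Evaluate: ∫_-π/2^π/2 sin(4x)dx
Antiderivative: -cos(4x)/4
Evaluate at bounds: [-cos(4·π/2)/4] - [-cos(4·-π/2)/4]
=(-(1) + (1))/4=0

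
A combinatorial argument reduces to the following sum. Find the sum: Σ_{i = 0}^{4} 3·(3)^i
Geometric series: S = a(1 - r^n)/(1 - r)
a = 3, r = 3, n = 5
S = 3(1-243)/-2 = 363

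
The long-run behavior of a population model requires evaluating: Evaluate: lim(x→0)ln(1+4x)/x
L'Hôpital (0/0): lim 4/(1 + 4x) / 1 = 4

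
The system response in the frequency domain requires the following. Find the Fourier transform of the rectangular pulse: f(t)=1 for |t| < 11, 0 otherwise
F(omega) = integral from -11 to 11 of e^(-j*omega*t) dt
= 2*sin(11*omega)/omega = 22*sinc(11*omega/pi)

Answer: 2*sin(11*omega)/omega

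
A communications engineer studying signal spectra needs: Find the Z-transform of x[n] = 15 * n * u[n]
Z{n * u[n]} = z/(z-1)^2
By linearity: Z{15 * n * u[n]} = 15z/(z-1)^2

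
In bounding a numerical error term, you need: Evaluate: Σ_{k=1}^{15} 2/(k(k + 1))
Partial fractions: 2/(k(k+1))=2/k - 2/(k+1)
Telescoping sum: 2(1-1/16)=2·15/16

Answer: 15/8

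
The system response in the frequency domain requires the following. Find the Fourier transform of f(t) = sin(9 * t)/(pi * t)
sin(W*t)/(pi*t) = (W/pi)*sinc(W*t/pi) is the impulse response of the ideal low-pass filter with cutoff W (here W = 9).
Its Fourier transform is a rectangular function:
F(omega) = 1 for |omega| < 9, 0 otherwise

Answer: rect(omega/18) [i.e., 1 for |omega| < 9, 0 otherwise]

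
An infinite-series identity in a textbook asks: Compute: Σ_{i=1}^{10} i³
Using formula: Σ i^3=[n(n + 1)/2]²=[10·11/2]²=3025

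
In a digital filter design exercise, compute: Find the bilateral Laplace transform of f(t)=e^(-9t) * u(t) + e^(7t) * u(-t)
For e^(-9t) * u(t): L=1/(s+9), Re(s) > -9
For e^(7t) * u(-t): L=-1/(s-7), Re(s) < 7
Combined: F(s)=1/(s+9)-1/(s-7), -9 < Re(s) < 7

Answer: 1/(s+9)-1/(s-7), ROC: -9 < Re(s) < 7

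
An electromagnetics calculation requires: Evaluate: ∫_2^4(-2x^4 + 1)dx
Step 1: Find antiderivative F(x) = (-2/5)x^5 + x
Step 2: F(4) - F(2) = -2028/5 - (-54/5) = -1974/5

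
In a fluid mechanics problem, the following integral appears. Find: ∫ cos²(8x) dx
Using identity cos²(u) = (1 + cos(2u))/2:
∫ (1 + cos(16x))/2 dx = x/2 + sin(16x)/32 + C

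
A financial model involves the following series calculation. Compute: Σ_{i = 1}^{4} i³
Using formula: Σ i^3 = [n(n+1)/2]² = [4·5/2]² = 100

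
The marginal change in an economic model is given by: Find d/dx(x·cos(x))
Product rule: (fg)' = f'g + fg'
f = x, f' = 1
g = cos(x), g' = -sin(x)

Answer: cos(x) - x·sin(x)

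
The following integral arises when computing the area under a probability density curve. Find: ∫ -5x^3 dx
Using power rule: ∫ -5x^3 dx=-5/4 x^4 + C=(-5/4)x^4 + C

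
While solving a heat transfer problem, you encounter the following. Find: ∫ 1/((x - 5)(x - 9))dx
Partial fractions: 1/((x-5)(x-9)) = A/(x-5)+B/(x-9)
A = -1/4, B = 1/4
∫ [-1/4· 1/(x-5)+1/4· 1/(x-9)] dx
= (1/4)[ln|x-9| - ln|x-5|]+C

Answer: (1/4)·ln|(x-9)/(x-5)|+C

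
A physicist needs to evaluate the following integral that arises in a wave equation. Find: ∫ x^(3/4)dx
Power rule: ∫ x^(3/4) dx=x^(7/4)/(7/4)+C

Answer: (4/7)·x^(7/4)+C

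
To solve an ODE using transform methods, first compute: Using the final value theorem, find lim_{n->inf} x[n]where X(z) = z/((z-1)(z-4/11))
Final value theorem: lim x[n] = lim_{z->1} (z-1) * X(z)
(z-1) * X(z) = z/(z-4/11)
As z->1: 1/(1 - 4/11) = 1/(7/11) = 11/7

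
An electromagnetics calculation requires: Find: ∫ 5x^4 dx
Using power rule: ∫ 5x^4 dx=5/5 x^5 + C=x^5 + C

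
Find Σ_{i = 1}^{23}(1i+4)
= 1·Σ i + 4·23 = 1·276 + 92 = 368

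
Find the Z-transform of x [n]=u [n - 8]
Using the time-shift property: Z{u[n-8]}=z^(-8)*z/(z-1)
=z^(-7)/(z-1)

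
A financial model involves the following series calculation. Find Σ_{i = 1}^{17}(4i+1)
=4·Σ i + 1·17=4·153 + 17=629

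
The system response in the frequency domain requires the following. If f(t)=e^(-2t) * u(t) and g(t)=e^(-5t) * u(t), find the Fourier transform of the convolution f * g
By the convolution theorem: F{f * g}=F(omega) * G(omega)
F(omega)=1/(2+j * omega), G(omega)=1/(5+j * omega)
F{f * g}=1/((2+j * omega)(5+j * omega))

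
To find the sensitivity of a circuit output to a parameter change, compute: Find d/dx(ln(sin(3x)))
Chain rule: d/dx[ln(u)]=u'/u where u=sin(3x)
u'=3cos(3x)

Answer: (3cos(3x))/(sin(3x))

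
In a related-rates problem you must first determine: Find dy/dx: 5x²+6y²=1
Differentiate: 10x + 12y·(dy/dx) = 0
dy/dx = -10x/(12y) = -(5/6)·(x/y)

Answer: dy/dx = -(5/6)·(x/y)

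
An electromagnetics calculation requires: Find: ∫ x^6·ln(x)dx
By parts: u = ln(x), dv = x^6 dx
du = 1/x dx, v = x^7/7
= x^7·ln(x)/7 - ∫ x^6/7 dx
= x^7·ln(x)/7 - x^7/49+C

Answer: x^7(ln(x)/7-1/49)+C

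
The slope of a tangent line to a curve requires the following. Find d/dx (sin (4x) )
Chain rule: d/dx[sin(u)]=cos(u)·u' where u=4x
u'=4

Answer: 4·cos(4x)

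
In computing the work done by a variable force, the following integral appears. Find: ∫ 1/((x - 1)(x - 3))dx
Partial fractions: 1/((x-1)(x-3))=A/(x-1)+B/(x-3)
A=-1/2, B=1/2
∫ [-1/2· 1/(x-1)+1/2· 1/(x-3)] dx
=(1/2)[ln|x-3| - ln|x-1|]+C

Answer: (1/2)·ln|(x-3)/(x-1)|+C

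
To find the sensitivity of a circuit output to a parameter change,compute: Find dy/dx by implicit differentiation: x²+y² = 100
Differentiate both sides: 2x + 2y·(dy/dx) = 0
Solve: dy/dx = -2x/(2y) = -x/y

Answer: dy/dx = -x/y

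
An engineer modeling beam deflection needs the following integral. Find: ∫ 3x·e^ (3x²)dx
Let u = 3x², du = 6x dx
∫ (1/2)e^u du = e^u/2 + C

Answer: e^(3x²)/2 + C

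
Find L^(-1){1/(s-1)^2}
L^(-1){1/(s-a)^n}=t^(n-1)·e^(at)/(n-1)!
Here a=1, n=2: t^1·e^(t)/1

Answer: t·e^(t)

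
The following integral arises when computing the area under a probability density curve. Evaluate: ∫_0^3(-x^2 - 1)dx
Step 1: Find antiderivative F(x) = (-1/3)x^3 - x
Step 2: F(3) - F(0) = -12 - (0) = -12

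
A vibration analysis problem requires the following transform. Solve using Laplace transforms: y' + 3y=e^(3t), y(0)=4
Take L: sY - 4 + 3Y=1/(s-3)
Y(s + 3)=1/(s-3) + 4
Y=1/((s-3)(s + 3)) + 4/(s + 3)
Partial fractions: 1/((s-3)(s + 3))=(1/6)/(s-3) - (1/6)/(s + 3)
So Y=(1/6)/(s-3) + (23/6)/(s + 3)
Inverse Laplace transform (L^(-1){1/(s-3)}=e^(3t), L^(-1){1/(s + 3)}=e^(-3t)):

Answer: y(t)=(1/6)·e^(3t) + (23/6)·e^(-3t)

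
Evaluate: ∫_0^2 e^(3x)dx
Antiderivative: (1/3)e^(3x)
Evaluate: (1/3)(e^6-1)

Answer: (e^6-1)/3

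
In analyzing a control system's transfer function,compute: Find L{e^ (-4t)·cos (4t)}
First shifting: L{e^(at)f(t)} = F(s-a)
L{cos(4t)} = s/(s²+16)
Shift: (s+4)/((s+4)²+16)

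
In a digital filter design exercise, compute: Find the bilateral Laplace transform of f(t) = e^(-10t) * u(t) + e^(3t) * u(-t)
For e^(-10t) * u(t): L = 1/(s+10), Re(s) > -10
For e^(3t) * u(-t): L = -1/(s-3), Re(s) < 3
Combined: F(s) = 1/(s+10)-1/(s-3), -10 < Re(s) < 3

Answer: 1/(s+10)-1/(s-3), ROC: -10 < Re(s) < 3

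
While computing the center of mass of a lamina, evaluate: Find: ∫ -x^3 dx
Using power rule: ∫ -x^3 dx=-1/4 x^4 + C=(-1/4)x^4 + C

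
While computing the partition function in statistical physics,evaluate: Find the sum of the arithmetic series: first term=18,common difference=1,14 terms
Last term: a_n = 18+(14-1)·1 = 31
Sum = n(a_1+a_n)/2 = 14(18+31)/2 = 343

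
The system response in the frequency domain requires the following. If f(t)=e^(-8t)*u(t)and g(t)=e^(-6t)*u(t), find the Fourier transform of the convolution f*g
By the convolution theorem: F{f * g}=F(omega) * G(omega)
F(omega)=1/(8 + j * omega), G(omega)=1/(6 + j * omega)
F{f * g}=1/((8 + j * omega)(6 + j * omega))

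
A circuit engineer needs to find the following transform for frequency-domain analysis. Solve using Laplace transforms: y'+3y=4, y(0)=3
Take L of both sides: sY(s) - 3 + 3Y(s)=4/s
Y(s)(s + 3)=4/s + 3
Y(s)=4/(s(s + 3)) + 3/(s + 3)
Partial fractions: 4/(s(s + 3))=(4/3)/s - (4/3)/(s + 3)
So Y(s)=(4/3)/s + (5/3)/(s + 3)
Inverse transform (L^(-1){1/s}=1, L^(-1){1/(s + 3)}=e^(-3t)):

Answer: y(t)=4/3 + (5/3)·e^(-3t)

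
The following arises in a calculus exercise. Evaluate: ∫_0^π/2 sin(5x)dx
Antiderivative: -cos(5x)/5
Evaluate at bounds: [-cos(5·π/2)/5] - [-cos(5·0)/5]
= (-(0)+(1))/5 = 1/5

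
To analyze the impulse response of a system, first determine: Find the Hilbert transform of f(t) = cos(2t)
The Hilbert transform shifts each frequency component by -pi/2.
H{cos(wt)} = sin(wt)
With w = 2: H{cos(2t)} = sin(2t)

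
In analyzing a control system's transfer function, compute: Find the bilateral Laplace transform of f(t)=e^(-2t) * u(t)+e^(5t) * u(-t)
For e^(-2t)*u(t): L=1/(s+2), Re(s) > -2
For e^(5t)*u(-t): L=-1/(s-5), Re(s) < 5
Combined: F(s)=1/(s+2)-1/(s-5), -2 < Re(s) < 5

Answer: 1/(s+2)-1/(s-5), ROC: -2 < Re(s) < 5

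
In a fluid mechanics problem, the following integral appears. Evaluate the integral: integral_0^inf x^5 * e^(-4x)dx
This is a Gamma integral. Substitute u = 4x (du = 4 dx):
integral_0^inf x^5 * e^(-4x) dx = (1/4^6) integral_0^inf u^5 * e^(-u) du
= Gamma(6)/4^6 = 5!/4^6 = 120/4096

Answer: 15/512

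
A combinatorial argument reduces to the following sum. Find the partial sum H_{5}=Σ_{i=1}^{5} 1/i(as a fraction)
H_5=1+1/2+1/3+...+1/5
=137/60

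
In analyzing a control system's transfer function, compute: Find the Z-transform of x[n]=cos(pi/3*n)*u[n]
Z{cos(w0 * n) * u[n]}=z(z - cos(w0))/(z^2 - 2z * cos(w0) + 1)
With w0=pi/3: X(z)=z(z - cos(pi/3))/(z^2 - 2z * cos(pi/3) + 1)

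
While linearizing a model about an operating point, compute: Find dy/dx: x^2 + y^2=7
Differentiate: 2x+2y·(dy/dx) = 0
dy/dx = -2x/(2y)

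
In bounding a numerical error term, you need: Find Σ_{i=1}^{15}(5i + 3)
= 5·Σ i+3·15 = 5·120+45 = 645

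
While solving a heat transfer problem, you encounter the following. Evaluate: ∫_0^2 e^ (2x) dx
Antiderivative: (1/2)e^(2x)
Evaluate: (1/2)(e^4-1)

Answer: (e^4-1)/2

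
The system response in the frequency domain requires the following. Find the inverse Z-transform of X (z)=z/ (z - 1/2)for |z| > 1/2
Standard pair: z/(z-a) <-> a^n*u[n] for causal signals
With a = 1/2: x[n] = (1/2)^n*u[n]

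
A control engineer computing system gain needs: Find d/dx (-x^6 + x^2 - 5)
Power rule: d/dx(ax^n)=n·a·x^(n-1)
Term by term: -6·x^5 + 2·x

Answer: -6x^5 + 2x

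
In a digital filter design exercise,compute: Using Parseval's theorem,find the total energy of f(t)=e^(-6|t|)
Parseval's theorem: E=integral |f(t)|^2 dt=(1/2pi) integral |F(omega)|^2 domega
E=integral_{-inf}^{inf} e^(-12|t|) dt=2*integral_0^inf e^(-12t) dt=2/(2*6)=1/6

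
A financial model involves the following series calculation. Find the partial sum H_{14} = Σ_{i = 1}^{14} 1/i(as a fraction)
H_14=1+1/2+1/3+...+1/14
=1171733/360360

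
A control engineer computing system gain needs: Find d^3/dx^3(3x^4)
Apply power rule 3 times:
d^1: 12x^3
d^2: 36x^2
d^3: 72x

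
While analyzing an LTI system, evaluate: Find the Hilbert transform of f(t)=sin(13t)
The Hilbert transform shifts each frequency component by -pi/2.
H{sin(wt)}=-cos(wt)
With w=13: H{sin(13t)}=-cos(13t)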